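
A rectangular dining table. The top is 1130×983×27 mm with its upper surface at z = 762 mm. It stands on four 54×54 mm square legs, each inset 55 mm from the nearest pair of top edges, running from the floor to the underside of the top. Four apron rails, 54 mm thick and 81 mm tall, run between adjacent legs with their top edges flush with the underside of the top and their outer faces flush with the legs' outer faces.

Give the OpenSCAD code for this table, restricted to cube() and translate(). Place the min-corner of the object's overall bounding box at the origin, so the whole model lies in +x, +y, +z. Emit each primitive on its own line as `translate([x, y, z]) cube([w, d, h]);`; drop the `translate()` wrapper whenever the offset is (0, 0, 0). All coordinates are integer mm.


translate([0, 0, 735]) cube([1130, 983, 27]);
translate([55, 55, 0]) cube([54, 54, 735]);
translate([1021, 55, 0]) cube([54, 54, 735]);
translate([55, 874, 0]) cube([54, 54, 735]);
translate([1021, 874, 0]) cube([54, 54, 735]);
translate([109, 55, 654]) cube([912, 54, 81]);
translate([109, 874, 654]) cube([912, 54, 81]);
translate([55, 109, 654]) cube([54, 765, 81]);
translate([1021, 109, 654]) cube([54, 765, 81]);


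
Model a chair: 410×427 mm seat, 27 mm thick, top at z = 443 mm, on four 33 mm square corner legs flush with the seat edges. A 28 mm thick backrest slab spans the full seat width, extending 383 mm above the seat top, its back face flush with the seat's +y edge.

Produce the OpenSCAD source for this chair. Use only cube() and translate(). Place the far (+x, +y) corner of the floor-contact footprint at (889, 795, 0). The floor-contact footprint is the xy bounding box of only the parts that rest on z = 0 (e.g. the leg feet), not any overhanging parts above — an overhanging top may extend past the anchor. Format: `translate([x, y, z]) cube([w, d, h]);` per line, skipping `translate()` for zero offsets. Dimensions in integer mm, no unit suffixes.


translate([479, 368, 416]) cube([410, 427, 27]);
translate([479, 368, 0]) cube([33, 33, 416]);
translate([856, 368, 0]) cube([33, 33, 416]);
translate([479, 762, 0]) cube([33, 33, 416]);
translate([856, 762, 0]) cube([33, 33, 416]);
translate([479, 767, 443]) cube([410, 28, 383]);


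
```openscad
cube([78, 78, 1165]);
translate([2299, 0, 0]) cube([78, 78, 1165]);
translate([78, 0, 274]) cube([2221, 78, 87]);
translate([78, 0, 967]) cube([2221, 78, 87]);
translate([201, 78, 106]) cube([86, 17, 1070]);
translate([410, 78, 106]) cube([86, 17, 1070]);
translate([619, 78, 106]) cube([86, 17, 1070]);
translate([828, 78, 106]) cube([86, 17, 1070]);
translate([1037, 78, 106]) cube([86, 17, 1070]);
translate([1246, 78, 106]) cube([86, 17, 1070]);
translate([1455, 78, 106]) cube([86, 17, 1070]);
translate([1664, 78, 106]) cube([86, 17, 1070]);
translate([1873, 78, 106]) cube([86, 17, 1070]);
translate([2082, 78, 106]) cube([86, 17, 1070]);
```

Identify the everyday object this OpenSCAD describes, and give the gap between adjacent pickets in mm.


A fence section. The picket gap is 123 mm.

Two posts, two rails, 10 pickets — a fence section. Span 2221 mm holds 10 pickets of 86 mm with 11 equal gaps: ⌊(2221 − 10·86) / 11⌋ = 123 mm.


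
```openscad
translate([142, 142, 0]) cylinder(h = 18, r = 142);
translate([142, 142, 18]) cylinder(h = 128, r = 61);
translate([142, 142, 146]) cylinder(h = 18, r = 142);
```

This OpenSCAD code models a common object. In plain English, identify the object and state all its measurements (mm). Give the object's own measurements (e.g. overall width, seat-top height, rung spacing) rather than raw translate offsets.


A spool: two coaxial disc flanges of radius 142 mm and thickness 18 mm, joined by a core cylinder of radius 61 mm and height 128 mm. The lower flange rests on z = 0 and the three cylinders share a vertical axis.


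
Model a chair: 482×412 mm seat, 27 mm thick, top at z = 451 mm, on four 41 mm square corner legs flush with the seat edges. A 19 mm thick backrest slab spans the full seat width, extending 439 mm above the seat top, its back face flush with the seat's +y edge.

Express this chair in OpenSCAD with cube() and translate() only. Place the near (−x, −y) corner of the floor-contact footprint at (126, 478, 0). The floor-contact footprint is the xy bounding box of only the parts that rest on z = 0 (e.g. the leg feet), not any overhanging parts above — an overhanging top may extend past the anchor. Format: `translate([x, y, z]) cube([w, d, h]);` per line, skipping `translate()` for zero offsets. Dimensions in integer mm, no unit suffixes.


translate([126, 478, 424]) cube([482, 412, 27]);
translate([126, 478, 0]) cube([41, 41, 424]);
translate([567, 478, 0]) cube([41, 41, 424]);
translate([126, 849, 0]) cube([41, 41, 424]);
translate([567, 849, 0]) cube([41, 41, 424]);
translate([126, 871, 451]) cube([482, 19, 439]);


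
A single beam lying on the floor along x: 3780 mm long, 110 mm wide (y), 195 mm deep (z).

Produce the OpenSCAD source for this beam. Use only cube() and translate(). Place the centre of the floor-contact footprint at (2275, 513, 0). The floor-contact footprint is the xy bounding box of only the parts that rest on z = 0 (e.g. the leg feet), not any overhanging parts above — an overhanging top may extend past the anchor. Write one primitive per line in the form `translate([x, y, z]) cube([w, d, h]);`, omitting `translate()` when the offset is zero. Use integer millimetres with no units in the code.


translate([385, 458, 0]) cube([3780, 110, 195]);


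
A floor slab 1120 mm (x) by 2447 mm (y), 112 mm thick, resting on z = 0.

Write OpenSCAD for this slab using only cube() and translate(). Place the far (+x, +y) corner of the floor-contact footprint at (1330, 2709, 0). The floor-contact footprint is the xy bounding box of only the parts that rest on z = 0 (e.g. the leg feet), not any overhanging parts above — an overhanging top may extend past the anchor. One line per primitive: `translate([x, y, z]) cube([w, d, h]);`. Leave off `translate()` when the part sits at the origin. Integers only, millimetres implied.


translate([210, 262, 0]) cube([1120, 2447, 112]);


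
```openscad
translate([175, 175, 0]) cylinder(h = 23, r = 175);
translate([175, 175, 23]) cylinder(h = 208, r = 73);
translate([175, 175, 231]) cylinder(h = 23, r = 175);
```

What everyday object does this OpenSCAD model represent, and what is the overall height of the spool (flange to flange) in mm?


A spool. The overall height is 254 mm.

Three coaxial cylinders, large–small–large — a spool. Two 23 mm flanges and a 208 mm core give 23 + 208 + 23 = 254 mm.


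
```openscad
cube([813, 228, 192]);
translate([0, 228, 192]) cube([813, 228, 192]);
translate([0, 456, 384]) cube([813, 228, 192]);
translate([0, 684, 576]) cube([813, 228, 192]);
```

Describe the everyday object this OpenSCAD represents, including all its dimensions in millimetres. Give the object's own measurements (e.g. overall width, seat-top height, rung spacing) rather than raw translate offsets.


A straight staircase of 4 solid steps. Each step is 813 mm wide (x), 228 mm deep (y, the going) and 192 mm tall (the rise). The first step rests on the floor; each subsequent step sits one going further in +y and one rise higher in +z, directly behind and above the previous step with no overlap.


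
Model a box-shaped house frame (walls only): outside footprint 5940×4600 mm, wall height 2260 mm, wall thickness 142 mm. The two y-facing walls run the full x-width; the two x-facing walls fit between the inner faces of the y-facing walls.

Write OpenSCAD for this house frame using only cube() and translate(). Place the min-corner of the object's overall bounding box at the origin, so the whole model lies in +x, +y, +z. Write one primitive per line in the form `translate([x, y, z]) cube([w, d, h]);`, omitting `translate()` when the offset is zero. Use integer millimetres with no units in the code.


cube([5940, 142, 2260]);
translate([0, 4458, 0]) cube([5940, 142, 2260]);
translate([0, 142, 0]) cube([142, 4316, 2260]);
translate([5798, 142, 0]) cube([142, 4316, 2260]);


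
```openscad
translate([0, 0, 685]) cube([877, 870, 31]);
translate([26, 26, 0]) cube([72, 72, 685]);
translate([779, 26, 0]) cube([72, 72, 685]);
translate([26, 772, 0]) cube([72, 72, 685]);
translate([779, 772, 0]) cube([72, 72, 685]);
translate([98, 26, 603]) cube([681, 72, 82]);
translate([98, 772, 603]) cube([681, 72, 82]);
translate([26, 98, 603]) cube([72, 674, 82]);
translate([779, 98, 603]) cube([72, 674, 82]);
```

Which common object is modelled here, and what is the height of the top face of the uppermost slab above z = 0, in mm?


A table. The table height is 716 mm.

A 877×870×31 slab sits at z = 685 on four 72 mm square posts — a table. The top surface is at 685 + 31 = 716 mm.


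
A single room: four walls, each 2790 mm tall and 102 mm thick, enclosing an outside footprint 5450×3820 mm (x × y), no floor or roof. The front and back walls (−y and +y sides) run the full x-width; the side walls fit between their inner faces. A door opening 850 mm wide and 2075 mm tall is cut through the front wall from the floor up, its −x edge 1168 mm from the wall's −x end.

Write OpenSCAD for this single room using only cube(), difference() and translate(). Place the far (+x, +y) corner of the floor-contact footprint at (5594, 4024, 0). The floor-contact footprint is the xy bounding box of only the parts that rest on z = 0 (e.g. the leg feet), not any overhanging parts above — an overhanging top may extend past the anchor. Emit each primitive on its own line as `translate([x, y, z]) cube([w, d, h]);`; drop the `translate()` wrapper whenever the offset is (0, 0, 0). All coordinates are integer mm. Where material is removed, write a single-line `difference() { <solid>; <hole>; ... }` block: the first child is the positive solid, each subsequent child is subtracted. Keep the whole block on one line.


difference() { translate([144, 204, 0]) cube([5450, 102, 2790]); translate([1312, 204, 0]) cube([850, 102, 2075]); }
translate([144, 3922, 0]) cube([5450, 102, 2790]);
translate([144, 306, 0]) cube([102, 3616, 2790]);
translate([5492, 306, 0]) cube([102, 3616, 2790]);


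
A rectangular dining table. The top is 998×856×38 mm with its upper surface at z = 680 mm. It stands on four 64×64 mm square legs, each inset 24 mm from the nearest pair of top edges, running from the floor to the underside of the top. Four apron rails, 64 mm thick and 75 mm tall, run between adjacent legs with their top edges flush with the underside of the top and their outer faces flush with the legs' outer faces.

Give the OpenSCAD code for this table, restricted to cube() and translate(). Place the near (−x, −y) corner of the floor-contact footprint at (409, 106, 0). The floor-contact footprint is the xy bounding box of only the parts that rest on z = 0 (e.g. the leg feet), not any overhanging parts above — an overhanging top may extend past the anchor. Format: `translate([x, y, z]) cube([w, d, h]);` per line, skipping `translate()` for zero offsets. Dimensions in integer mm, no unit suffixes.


translate([385, 82, 642]) cube([998, 856, 38]);
translate([409, 106, 0]) cube([64, 64, 642]);
translate([1295, 106, 0]) cube([64, 64, 642]);
translate([409, 850, 0]) cube([64, 64, 642]);
translate([1295, 850, 0]) cube([64, 64, 642]);
translate([473, 106, 567]) cube([822, 64, 75]);
translate([473, 850, 567]) cube([822, 64, 75]);
translate([409, 170, 567]) cube([64, 680, 75]);
translate([1295, 170, 567]) cube([64, 680, 75]);


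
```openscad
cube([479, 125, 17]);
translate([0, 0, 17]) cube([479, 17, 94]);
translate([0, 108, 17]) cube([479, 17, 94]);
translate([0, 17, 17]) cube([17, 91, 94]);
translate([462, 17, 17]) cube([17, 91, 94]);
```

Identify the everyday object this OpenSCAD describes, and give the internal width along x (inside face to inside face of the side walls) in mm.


An open box. The internal width is 445 mm.

A 479×125 base slab with four walls standing on it — an open box. The base is 479 mm wide and the walls are 17 mm thick, so the internal width is 479 − 2 × 17 = 445 mm.


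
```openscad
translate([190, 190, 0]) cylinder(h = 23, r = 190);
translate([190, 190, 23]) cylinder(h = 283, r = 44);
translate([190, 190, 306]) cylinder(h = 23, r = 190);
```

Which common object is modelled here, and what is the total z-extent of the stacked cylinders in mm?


A spool. The overall height is 329 mm.

Three coaxial cylinders, large–small–large — a spool. Two 23 mm flanges and a 283 mm core give 23 + 283 + 23 = 329 mm.


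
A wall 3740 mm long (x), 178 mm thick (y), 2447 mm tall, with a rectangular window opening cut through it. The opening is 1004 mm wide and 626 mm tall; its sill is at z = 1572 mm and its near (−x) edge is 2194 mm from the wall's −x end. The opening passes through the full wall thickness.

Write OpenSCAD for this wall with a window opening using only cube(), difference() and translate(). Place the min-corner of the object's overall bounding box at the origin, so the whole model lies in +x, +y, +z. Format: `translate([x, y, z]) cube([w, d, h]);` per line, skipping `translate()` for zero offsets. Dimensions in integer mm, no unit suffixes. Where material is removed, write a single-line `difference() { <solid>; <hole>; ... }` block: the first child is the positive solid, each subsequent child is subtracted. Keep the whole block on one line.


difference() { cube([3740, 178, 2447]); translate([2194, 0, 1572]) cube([1004, 178, 626]); }


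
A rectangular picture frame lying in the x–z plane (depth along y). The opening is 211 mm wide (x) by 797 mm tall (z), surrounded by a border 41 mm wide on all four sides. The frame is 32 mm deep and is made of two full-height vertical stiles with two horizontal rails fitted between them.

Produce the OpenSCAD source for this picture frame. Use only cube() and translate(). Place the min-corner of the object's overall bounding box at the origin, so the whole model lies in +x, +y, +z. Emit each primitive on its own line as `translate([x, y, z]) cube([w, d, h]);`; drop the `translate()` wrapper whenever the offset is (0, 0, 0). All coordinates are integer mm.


cube([41, 32, 879]);
translate([252, 0, 0]) cube([41, 32, 879]);
translate([41, 0, 0]) cube([211, 32, 41]);
translate([41, 0, 838]) cube([211, 32, 41]);


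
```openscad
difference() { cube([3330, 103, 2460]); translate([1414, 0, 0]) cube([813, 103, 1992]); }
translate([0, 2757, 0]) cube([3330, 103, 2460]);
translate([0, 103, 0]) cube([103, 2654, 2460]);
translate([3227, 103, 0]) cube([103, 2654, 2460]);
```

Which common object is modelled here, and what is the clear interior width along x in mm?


A single room. The interior width is 3124 mm.

Four walls enclosing a rectangle with a door in the front wall — a room. Outside width 3330 minus two 103 mm walls gives 3124 mm.


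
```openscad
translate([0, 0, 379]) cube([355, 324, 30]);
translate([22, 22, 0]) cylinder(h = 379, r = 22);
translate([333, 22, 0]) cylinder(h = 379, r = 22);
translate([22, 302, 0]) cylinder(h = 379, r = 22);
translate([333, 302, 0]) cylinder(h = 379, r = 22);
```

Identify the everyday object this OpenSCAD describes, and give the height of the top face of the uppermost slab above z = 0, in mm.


A stool. The seat height is 409 mm.

A 355×324×30 slab at z = 379 on four corner cylinders — a stool. The seat top is 379 + 30 = 409 mm.


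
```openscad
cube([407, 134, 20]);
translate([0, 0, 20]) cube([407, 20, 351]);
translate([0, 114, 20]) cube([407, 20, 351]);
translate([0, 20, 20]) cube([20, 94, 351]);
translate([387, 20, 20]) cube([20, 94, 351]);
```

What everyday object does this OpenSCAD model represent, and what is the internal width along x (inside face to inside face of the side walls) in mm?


An open box. The internal width is 367 mm.

A 407×134 base slab with four walls standing on it — an open box. The base is 407 mm wide and the walls are 20 mm thick, so the internal width is 407 − 2 × 20 = 367 mm.


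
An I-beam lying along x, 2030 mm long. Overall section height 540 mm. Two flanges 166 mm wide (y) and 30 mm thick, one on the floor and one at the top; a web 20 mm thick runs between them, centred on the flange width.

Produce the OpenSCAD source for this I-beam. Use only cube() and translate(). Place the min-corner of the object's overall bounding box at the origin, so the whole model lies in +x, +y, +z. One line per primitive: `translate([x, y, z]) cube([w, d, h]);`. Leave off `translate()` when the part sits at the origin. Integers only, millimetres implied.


cube([2030, 166, 30]);
translate([0, 73, 30]) cube([2030, 20, 480]);
translate([0, 0, 510]) cube([2030, 166, 30]);


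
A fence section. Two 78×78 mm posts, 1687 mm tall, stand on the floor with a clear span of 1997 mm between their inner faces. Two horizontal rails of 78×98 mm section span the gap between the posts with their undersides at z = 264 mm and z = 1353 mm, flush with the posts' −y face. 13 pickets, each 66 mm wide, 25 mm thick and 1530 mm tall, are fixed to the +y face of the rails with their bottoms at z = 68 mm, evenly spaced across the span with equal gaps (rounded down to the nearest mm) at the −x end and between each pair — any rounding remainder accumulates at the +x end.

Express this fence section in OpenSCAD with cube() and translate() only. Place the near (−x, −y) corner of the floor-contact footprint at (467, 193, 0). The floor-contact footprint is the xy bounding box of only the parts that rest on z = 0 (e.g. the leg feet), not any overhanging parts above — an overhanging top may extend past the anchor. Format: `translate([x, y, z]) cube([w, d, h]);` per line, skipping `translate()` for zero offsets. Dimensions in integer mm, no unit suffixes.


translate([467, 193, 0]) cube([78, 78, 1687]);
translate([2542, 193, 0]) cube([78, 78, 1687]);
translate([545, 193, 264]) cube([1997, 78, 98]);
translate([545, 193, 1353]) cube([1997, 78, 98]);
translate([626, 271, 68]) cube([66, 25, 1530]);
translate([773, 271, 68]) cube([66, 25, 1530]);
translate([920, 271, 68]) cube([66, 25, 1530]);
translate([1067, 271, 68]) cube([66, 25, 1530]);
translate([1214, 271, 68]) cube([66, 25, 1530]);
translate([1361, 271, 68]) cube([66, 25, 1530]);
translate([1508, 271, 68]) cube([66, 25, 1530]);
translate([1655, 271, 68]) cube([66, 25, 1530]);
translate([1802, 271, 68]) cube([66, 25, 1530]);
translate([1949, 271, 68]) cube([66, 25, 1530]);
translate([2096, 271, 68]) cube([66, 25, 1530]);
translate([2243, 271, 68]) cube([66, 25, 1530]);
translate([2390, 271, 68]) cube([66, 25, 1530]);


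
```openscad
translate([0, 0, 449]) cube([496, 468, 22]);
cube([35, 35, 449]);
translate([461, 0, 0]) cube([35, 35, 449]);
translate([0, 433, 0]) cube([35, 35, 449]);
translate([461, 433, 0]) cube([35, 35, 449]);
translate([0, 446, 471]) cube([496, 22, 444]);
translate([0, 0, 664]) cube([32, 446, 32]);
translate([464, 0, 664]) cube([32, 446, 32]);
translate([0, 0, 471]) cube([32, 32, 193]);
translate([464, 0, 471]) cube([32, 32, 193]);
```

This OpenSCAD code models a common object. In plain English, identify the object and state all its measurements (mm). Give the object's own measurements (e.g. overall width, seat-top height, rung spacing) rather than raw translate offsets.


A chair. The seat is a 496×468×22 mm slab with its top at z = 471 mm, on four 35×35 mm corner legs (flush with the seat edges, standing on z = 0). A flat backrest 22 mm thick, 444 mm tall, spans the full seat width and rises from the seat top along its +y edge, rear face flush with the rear of the seat. Two armrests of 32×32 mm section run along each side from the seat's front edge to the front of the backrest, top faces 225 mm above the seat top and outer faces flush with the seat's x-edges; a 32×32 mm post under the front of each armrest stands on the seat at the front corner.


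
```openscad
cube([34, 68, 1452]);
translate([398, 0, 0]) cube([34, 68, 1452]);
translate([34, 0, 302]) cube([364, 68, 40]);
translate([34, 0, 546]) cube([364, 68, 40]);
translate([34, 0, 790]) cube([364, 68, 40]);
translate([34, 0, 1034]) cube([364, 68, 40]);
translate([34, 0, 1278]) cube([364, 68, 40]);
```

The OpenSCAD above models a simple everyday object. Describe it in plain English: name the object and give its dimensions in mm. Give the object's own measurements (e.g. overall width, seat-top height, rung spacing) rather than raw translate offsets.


A straight ladder. Two 34×68 mm vertical rails, 1452 mm tall, stand 432 mm apart (outside-to-outside) with their front faces coplanar on the −y side. 5 rungs, each 68 mm deep and 40 mm tall, span between the inner faces of the rails, front faces flush with the rails. The lowest rung's underside is at z = 302 mm and rungs are spaced 244 mm apart (underside to underside).


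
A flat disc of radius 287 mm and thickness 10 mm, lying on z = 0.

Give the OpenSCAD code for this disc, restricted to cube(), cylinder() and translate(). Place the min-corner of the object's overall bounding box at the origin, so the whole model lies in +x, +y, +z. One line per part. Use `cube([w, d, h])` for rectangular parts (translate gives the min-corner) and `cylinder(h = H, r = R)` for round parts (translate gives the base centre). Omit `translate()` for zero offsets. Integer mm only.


translate([287, 287, 0]) cylinder(h = 10, r = 287);


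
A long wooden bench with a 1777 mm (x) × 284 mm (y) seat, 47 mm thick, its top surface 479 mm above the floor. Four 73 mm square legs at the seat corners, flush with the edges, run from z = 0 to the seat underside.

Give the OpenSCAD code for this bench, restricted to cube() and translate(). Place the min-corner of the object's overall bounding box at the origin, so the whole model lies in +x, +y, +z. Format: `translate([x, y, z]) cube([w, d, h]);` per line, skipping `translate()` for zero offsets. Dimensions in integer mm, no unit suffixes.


translate([0, 0, 432]) cube([1777, 284, 47]);
cube([73, 73, 432]);
translate([0, 211, 0]) cube([73, 73, 432]);
translate([1704, 0, 0]) cube([73, 73, 432]);
translate([1704, 211, 0]) cube([73, 73, 432]);


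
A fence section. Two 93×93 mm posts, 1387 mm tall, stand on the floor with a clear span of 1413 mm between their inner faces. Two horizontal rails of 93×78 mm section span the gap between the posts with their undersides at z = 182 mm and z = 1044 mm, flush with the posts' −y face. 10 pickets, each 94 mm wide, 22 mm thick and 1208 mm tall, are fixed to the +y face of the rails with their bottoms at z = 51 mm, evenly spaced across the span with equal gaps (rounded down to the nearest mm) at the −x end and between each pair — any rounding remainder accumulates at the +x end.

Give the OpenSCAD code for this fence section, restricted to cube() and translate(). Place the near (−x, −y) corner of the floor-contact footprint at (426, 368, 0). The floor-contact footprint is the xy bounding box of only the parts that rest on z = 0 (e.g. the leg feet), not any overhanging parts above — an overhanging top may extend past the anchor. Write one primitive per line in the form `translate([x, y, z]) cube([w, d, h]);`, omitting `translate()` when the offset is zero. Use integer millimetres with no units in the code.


translate([426, 368, 0]) cube([93, 93, 1387]);
translate([1932, 368, 0]) cube([93, 93, 1387]);
translate([519, 368, 182]) cube([1413, 93, 78]);
translate([519, 368, 1044]) cube([1413, 93, 78]);
translate([562, 461, 51]) cube([94, 22, 1208]);
translate([699, 461, 51]) cube([94, 22, 1208]);
translate([836, 461, 51]) cube([94, 22, 1208]);
translate([973, 461, 51]) cube([94, 22, 1208]);
translate([1110, 461, 51]) cube([94, 22, 1208]);
translate([1247, 461, 51]) cube([94, 22, 1208]);
translate([1384, 461, 51]) cube([94, 22, 1208]);
translate([1521, 461, 51]) cube([94, 22, 1208]);
translate([1658, 461, 51]) cube([94, 22, 1208]);
translate([1795, 461, 51]) cube([94, 22, 1208]);


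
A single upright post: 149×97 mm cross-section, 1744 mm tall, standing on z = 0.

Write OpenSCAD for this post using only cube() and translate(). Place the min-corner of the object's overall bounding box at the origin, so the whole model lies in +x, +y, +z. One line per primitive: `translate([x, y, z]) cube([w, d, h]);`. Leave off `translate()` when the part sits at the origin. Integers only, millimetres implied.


cube([149, 97, 1744]);


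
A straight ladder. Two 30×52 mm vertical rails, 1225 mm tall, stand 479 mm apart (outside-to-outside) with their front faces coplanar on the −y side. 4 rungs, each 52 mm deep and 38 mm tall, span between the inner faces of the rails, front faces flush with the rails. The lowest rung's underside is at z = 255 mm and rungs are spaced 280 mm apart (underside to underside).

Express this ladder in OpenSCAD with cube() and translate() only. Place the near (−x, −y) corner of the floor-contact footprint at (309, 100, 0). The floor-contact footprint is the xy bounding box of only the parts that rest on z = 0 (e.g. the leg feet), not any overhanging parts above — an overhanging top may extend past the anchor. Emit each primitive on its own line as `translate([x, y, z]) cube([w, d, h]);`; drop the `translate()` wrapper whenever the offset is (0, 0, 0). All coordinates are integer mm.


translate([309, 100, 0]) cube([30, 52, 1225]);
translate([758, 100, 0]) cube([30, 52, 1225]);
translate([339, 100, 255]) cube([419, 52, 38]);
translate([339, 100, 535]) cube([419, 52, 38]);
translate([339, 100, 815]) cube([419, 52, 38]);
translate([339, 100, 1095]) cube([419, 52, 38]);


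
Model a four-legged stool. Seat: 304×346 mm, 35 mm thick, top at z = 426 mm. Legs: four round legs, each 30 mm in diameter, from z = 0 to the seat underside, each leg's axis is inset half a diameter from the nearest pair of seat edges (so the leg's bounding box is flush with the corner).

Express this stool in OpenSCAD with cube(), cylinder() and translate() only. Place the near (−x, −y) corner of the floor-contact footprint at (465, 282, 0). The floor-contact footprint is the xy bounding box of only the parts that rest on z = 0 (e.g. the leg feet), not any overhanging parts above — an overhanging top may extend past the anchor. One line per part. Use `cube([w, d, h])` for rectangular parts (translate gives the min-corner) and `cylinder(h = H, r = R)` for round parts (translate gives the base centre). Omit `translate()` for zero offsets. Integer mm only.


translate([465, 282, 391]) cube([304, 346, 35]);
translate([480, 297, 0]) cylinder(h = 391, r = 15);
translate([754, 297, 0]) cylinder(h = 391, r = 15);
translate([480, 613, 0]) cylinder(h = 391, r = 15);
translate([754, 613, 0]) cylinder(h = 391, r = 15);


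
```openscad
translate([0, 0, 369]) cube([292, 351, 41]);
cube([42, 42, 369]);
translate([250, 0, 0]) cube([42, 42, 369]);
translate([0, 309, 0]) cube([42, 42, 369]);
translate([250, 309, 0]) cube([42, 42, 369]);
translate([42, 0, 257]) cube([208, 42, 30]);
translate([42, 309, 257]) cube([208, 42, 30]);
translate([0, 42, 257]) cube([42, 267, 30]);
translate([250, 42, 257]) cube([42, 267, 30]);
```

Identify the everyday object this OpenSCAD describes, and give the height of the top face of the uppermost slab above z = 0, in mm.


A stool. The seat height is 410 mm.

A 292×351×41 slab at z = 369 on four corner posts — a stool. The seat top is 369 + 41 = 410 mm.


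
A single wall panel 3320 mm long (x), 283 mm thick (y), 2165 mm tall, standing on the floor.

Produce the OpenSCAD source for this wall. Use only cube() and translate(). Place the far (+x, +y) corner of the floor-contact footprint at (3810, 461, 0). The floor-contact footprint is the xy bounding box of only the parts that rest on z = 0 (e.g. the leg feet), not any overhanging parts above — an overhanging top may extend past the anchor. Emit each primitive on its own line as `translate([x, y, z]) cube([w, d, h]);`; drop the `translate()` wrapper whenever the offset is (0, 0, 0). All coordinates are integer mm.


translate([490, 178, 0]) cube([3320, 283, 2165]);


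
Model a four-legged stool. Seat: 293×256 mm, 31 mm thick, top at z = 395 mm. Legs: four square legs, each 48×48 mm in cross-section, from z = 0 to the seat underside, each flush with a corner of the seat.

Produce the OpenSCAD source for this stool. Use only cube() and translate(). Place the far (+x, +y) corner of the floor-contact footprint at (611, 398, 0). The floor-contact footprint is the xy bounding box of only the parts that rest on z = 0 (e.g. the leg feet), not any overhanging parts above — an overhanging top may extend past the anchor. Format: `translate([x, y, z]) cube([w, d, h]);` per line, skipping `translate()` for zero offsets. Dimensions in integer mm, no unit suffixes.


// leg_h = 395 - 31 = 364
translate([318, 142, 364]) cube([293, 256, 31]);
translate([318, 142, 0]) cube([48, 48, 364]);
translate([563, 142, 0]) cube([48, 48, 364]);
translate([318, 350, 0]) cube([48, 48, 364]);
translate([563, 350, 0]) cube([48, 48, 364]);


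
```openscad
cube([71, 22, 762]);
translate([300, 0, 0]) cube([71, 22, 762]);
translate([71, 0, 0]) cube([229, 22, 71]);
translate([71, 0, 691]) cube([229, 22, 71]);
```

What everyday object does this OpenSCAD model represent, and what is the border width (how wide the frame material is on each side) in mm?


A picture frame. The border width is 71 mm.

Four thin pieces enclosing a rectangular opening — a picture frame. The two full-height stiles are 762 mm tall; the top rail sits at z = 691 and is 71 mm tall, so the border above the opening is 762 − 691 = 71 mm, matching the stile x-width.


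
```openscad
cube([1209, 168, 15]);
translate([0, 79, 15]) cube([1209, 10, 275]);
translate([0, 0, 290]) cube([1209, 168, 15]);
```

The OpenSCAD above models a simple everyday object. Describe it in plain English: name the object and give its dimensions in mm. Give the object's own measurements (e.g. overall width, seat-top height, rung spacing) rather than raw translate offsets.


An I-beam lying along x, 1209 mm long. Overall section height 305 mm. Two flanges 168 mm wide (y) and 15 mm thick, one on the floor and one at the top; a web 10 mm thick runs between them, centred on the flange width.


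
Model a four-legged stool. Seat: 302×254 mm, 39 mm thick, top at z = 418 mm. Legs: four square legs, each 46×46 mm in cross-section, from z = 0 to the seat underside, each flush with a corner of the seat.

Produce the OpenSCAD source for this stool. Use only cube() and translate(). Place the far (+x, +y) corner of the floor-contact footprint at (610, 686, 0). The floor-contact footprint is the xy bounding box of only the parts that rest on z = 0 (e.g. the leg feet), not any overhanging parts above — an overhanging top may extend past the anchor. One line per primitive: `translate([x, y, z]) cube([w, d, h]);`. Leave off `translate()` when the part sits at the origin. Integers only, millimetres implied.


translate([308, 432, 379]) cube([302, 254, 39]);
translate([308, 432, 0]) cube([46, 46, 379]);
translate([564, 432, 0]) cube([46, 46, 379]);
translate([308, 640, 0]) cube([46, 46, 379]);
translate([564, 640, 0]) cube([46, 46, 379]);


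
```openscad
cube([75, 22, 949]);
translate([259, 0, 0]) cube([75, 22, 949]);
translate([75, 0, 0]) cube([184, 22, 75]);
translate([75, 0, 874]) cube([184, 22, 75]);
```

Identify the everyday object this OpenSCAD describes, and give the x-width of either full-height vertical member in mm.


A picture frame. The border width is 75 mm.

Four thin pieces enclosing a rectangular opening — a picture frame. The two full-height stiles are 949 mm tall; the top rail sits at z = 874 and is 75 mm tall, so the border above the opening is 949 − 874 = 75 mm, matching the stile x-width.


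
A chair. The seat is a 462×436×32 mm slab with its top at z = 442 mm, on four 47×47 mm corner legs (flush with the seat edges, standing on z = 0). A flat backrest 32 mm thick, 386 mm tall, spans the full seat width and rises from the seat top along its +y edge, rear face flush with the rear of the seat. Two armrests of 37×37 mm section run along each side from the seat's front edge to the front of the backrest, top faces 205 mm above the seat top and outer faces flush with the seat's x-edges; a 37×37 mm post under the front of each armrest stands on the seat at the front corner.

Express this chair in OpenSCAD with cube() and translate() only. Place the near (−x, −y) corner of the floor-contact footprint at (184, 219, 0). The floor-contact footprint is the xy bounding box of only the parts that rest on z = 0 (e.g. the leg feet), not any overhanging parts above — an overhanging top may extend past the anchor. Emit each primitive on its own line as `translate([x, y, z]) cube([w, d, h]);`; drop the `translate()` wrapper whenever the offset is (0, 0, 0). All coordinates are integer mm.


translate([184, 219, 410]) cube([462, 436, 32]);
translate([184, 219, 0]) cube([47, 47, 410]);
translate([599, 219, 0]) cube([47, 47, 410]);
translate([184, 608, 0]) cube([47, 47, 410]);
translate([599, 608, 0]) cube([47, 47, 410]);
translate([184, 623, 442]) cube([462, 32, 386]);
translate([184, 219, 610]) cube([37, 404, 37]);
translate([609, 219, 610]) cube([37, 404, 37]);
translate([184, 219, 442]) cube([37, 37, 168]);
translate([609, 219, 442]) cube([37, 37, 168]);


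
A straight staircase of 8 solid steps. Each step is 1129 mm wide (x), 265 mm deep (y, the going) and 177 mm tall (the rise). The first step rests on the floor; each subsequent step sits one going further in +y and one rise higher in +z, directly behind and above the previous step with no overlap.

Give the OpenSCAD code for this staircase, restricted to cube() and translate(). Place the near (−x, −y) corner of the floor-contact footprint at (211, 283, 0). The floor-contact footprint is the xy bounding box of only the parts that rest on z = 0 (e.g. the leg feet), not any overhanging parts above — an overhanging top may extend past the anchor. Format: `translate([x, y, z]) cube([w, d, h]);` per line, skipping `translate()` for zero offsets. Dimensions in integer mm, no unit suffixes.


translate([211, 283, 0]) cube([1129, 265, 177]);
translate([211, 548, 177]) cube([1129, 265, 177]);
translate([211, 813, 354]) cube([1129, 265, 177]);
translate([211, 1078, 531]) cube([1129, 265, 177]);
translate([211, 1343, 708]) cube([1129, 265, 177]);
translate([211, 1608, 885]) cube([1129, 265, 177]);
translate([211, 1873, 1062]) cube([1129, 265, 177]);
translate([211, 2138, 1239]) cube([1129, 265, 177]);


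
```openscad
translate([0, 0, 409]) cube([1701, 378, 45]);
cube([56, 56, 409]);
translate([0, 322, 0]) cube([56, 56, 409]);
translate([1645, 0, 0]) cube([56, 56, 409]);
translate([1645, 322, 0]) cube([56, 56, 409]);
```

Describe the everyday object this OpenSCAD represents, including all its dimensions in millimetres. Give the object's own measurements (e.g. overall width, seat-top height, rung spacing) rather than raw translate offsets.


A long wooden bench with a 1701 mm (x) × 378 mm (y) seat, 45 mm thick, its top surface 454 mm above the floor. Four 56 mm square legs at the seat corners, flush with the edges, run from z = 0 to the seat underside.


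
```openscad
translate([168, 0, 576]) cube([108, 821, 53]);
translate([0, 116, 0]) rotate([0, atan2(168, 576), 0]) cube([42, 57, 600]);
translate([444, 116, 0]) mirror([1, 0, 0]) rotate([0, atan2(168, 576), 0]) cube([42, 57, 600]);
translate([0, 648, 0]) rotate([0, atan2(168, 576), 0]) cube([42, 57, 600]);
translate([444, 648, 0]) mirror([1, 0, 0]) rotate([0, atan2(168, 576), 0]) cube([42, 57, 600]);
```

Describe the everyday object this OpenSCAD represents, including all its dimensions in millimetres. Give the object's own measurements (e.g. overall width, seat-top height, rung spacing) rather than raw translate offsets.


A sawhorse. A 108×821×53 mm beam (x, y, z) sits on two A-frame leg pairs. Each pair is two raked legs of 42×57 mm section (57 mm along y) splaying symmetrically in x. Each leg rises 576 mm vertically over 168 mm of horizontal reach and is 600 mm long along its own axis. Every leg's outer bottom edge rests on the floor and its outer top edge meets a bottom edge of the beam — the left legs (tilting toward +x) meet the beam's −x bottom edge, the right legs (their mirror images, tilting toward −x) meet its +x bottom edge — so the leg tops tuck under the beam, the beam's underside is 576 mm above the floor, and the feet are 444 mm apart outside-to-outside with the beam centred between them. The two leg pairs are set in 116 mm from either end of the beam.


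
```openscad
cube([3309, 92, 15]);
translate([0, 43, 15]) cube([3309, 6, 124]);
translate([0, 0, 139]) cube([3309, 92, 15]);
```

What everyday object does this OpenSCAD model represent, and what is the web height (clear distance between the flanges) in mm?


An I-beam. The web height is 124 mm.

Two wide flanges with a thin centred web — an I-beam. Overall 154 mm minus two 15 mm flanges gives a web of 154 − 2·15 = 124 mm.


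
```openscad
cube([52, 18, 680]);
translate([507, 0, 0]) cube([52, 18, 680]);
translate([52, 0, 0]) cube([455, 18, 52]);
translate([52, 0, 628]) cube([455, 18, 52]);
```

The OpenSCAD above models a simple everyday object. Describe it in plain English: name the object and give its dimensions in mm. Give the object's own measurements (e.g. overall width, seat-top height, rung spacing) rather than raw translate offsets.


A rectangular picture frame lying in the x–z plane (depth along y). The opening is 455 mm wide (x) by 576 mm tall (z), surrounded by a border 52 mm wide on all four sides. The frame is 18 mm deep and is made of two full-height vertical stiles with two horizontal rails fitted between them.


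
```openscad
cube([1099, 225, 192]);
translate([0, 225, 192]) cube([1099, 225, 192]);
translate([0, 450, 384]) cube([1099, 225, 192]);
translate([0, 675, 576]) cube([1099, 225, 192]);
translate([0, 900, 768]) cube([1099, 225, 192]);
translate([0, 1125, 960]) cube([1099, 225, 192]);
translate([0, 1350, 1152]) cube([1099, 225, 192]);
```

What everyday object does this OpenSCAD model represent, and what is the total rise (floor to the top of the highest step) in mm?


A staircase. The total rise is 1344 mm.

7 identical blocks, each offset up and back from the previous — a staircase. Each step is 192 mm tall and there are 7 of them, so the total rise is 7 × 192 = 1344 mm.


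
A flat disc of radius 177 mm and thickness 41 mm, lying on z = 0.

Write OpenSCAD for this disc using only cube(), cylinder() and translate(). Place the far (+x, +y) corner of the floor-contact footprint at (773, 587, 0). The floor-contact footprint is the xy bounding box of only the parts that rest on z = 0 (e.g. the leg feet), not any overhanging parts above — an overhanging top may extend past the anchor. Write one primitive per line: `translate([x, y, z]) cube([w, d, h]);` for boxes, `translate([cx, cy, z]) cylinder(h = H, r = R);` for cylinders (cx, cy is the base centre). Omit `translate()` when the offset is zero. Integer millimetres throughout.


translate([596, 410, 0]) cylinder(h = 41, r = 177);


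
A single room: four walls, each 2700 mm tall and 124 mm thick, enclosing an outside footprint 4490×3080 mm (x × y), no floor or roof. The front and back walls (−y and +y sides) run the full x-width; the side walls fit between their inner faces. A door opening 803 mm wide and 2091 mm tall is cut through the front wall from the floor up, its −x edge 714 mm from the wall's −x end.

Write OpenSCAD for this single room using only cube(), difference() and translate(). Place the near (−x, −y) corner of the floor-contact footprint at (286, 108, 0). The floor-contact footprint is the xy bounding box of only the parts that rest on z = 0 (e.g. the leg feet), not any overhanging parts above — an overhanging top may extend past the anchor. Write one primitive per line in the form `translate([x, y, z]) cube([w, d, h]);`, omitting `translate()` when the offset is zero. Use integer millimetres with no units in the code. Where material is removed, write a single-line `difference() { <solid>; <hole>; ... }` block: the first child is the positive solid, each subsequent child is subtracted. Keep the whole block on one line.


difference() { translate([286, 108, 0]) cube([4490, 124, 2700]); translate([1000, 108, 0]) cube([803, 124, 2091]); }
translate([286, 3064, 0]) cube([4490, 124, 2700]);
translate([286, 232, 0]) cube([124, 2832, 2700]);
translate([4652, 232, 0]) cube([124, 2832, 2700]);
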